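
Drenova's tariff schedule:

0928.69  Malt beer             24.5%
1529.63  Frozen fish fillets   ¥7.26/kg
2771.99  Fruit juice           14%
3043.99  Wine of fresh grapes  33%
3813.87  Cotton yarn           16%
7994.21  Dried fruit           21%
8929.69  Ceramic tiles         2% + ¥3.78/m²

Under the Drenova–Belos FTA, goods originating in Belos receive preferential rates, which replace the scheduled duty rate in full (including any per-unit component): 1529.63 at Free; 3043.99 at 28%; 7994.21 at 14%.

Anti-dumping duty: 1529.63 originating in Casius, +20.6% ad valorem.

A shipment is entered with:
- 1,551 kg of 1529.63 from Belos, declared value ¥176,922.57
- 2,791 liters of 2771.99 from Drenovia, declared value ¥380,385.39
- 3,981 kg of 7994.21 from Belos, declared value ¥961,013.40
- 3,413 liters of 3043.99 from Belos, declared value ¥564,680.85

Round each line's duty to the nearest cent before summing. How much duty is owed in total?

Line 1 (1529.63, Belos, 1,551 kg, ¥176,922.57):
Base rate for 1529.63 is ¥7.26/kg.
Origin Belos qualifies under the Drenova–Belos agreement and 1529.63 is covered: preferential rate Free applies instead.
The additional-duty order on 1529.63 targets Casius, not Belos; it does not apply.
Duty = ¥176,922.57 × 0% = ¥0.00.
Line 2 (2771.99, Drenovia, 2,791 liters, ¥380,385.39):
Base rate for 2771.99 is 14%.
Duty = ¥380,385.39 × 14% = ¥53,253.95.
Line 3 (7994.21, Belos, 3,981 kg, ¥961,013.40):
Base rate for 7994.21 is 21%.
Origin Belos qualifies under the Drenova–Belos agreement and 7994.21 is covered: preferential rate 14% applies instead.
Duty = ¥961,013.40 × 14% = ¥134,541.88.
Line 4 (3043.99, Belos, 3,413 liters, ¥564,680.85):
Base rate for 3043.99 is 33%.
Origin Belos qualifies under the Drenova–Belos agreement and 3043.99 is covered: preferential rate 28% applies instead.
Duty = ¥564,680.85 × 28% = ¥158,110.64.
Total = ¥0.00 + ¥53,253.95 + ¥134,541.88 + ¥158,110.64 = ¥345,906.47.

¥345,906.47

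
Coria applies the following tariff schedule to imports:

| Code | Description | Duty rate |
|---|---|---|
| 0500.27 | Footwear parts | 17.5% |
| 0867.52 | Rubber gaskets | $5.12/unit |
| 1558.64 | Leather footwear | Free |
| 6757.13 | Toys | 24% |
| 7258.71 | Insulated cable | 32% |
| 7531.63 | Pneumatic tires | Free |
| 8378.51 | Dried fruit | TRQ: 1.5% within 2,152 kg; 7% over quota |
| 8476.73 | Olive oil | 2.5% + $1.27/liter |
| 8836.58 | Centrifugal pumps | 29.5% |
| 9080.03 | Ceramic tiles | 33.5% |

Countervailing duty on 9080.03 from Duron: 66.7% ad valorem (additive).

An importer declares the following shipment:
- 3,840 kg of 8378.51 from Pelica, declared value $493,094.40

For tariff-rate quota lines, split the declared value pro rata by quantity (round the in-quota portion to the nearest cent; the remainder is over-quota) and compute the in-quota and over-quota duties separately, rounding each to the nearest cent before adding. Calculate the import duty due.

$19,318.00

Line 1 (8378.51, Pelica, 3,840 kg, $493,094.40):
Code 8378.51 is under a tariff-rate quota (threshold 2,152 kg). In-quota: 2,152 kg at 1.5%; over-quota: 1,688 kg at 7%.
Pro-rata value split: in-quota = $493,094.40 × 2,152/3,840 = $276,338.32; over-quota = $493,094.40 − $276,338.32 = $216,756.08.
In-quota duty = $276,338.32 × 1.5% = $4,145.07. Over-quota duty = $216,756.08 × 7% = $15,172.93.
Line duty = $4,145.07 + $15,172.93 = $19,318.00.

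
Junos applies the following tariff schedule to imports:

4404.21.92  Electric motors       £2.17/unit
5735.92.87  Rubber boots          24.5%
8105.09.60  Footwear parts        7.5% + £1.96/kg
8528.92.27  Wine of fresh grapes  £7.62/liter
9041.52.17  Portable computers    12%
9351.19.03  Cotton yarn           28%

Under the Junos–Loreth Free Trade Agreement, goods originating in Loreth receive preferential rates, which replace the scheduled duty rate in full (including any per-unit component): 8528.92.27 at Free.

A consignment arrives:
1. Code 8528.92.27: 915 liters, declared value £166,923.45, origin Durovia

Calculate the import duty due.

£6,972.30

Line 1 (8528.92.27, Durovia, 915 liters, £166,923.45):
Base rate for 8528.92.27 is £7.62/liter.
8528.92.27 has an FTA preferential rate, but origin Durovia is not Loreth; base rate stands.
Duty = 915 × £7.62 = £6,972.30.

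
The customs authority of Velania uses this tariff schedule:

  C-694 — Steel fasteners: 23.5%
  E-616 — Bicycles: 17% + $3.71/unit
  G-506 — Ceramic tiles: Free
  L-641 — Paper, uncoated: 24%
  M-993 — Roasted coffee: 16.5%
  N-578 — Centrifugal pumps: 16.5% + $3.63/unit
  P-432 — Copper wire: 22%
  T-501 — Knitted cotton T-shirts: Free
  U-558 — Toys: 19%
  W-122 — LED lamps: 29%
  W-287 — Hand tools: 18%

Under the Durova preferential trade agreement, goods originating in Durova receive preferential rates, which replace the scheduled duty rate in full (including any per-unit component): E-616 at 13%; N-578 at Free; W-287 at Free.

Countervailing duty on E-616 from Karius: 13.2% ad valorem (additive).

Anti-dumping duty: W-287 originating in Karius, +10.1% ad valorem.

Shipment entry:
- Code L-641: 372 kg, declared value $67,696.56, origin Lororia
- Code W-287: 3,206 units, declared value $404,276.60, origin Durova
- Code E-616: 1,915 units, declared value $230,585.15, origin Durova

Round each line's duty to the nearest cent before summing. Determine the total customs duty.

Line 1 (L-641, Lororia, 372 kg, $67,696.56):
Base rate for L-641 is 24%.
Duty = $67,696.56 × 24% = $16,247.17.
Line 2 (W-287, Durova, 3,206 units, $404,276.60):
Base rate for W-287 is 18%.
Origin Durova qualifies under the Velania–Durova agreement and W-287 is covered: preferential rate Free applies instead.
The additional-duty order on W-287 targets Karius, not Durova; it does not apply.
Duty = $404,276.60 × 0% = $0.00.
Line 3 (E-616, Durova, 1,915 units, $230,585.15):
Base rate for E-616 is 17% + $3.71/unit.
Origin Durova qualifies under the Velania–Durova agreement and E-616 is covered: preferential rate 13% applies instead.
The additional-duty order on E-616 targets Karius, not Durova; it does not apply.
Duty = $230,585.15 × 13% = $29,976.07.
Total = $16,247.17 + $0.00 + $29,976.07 = $46,223.24.

$46,223.24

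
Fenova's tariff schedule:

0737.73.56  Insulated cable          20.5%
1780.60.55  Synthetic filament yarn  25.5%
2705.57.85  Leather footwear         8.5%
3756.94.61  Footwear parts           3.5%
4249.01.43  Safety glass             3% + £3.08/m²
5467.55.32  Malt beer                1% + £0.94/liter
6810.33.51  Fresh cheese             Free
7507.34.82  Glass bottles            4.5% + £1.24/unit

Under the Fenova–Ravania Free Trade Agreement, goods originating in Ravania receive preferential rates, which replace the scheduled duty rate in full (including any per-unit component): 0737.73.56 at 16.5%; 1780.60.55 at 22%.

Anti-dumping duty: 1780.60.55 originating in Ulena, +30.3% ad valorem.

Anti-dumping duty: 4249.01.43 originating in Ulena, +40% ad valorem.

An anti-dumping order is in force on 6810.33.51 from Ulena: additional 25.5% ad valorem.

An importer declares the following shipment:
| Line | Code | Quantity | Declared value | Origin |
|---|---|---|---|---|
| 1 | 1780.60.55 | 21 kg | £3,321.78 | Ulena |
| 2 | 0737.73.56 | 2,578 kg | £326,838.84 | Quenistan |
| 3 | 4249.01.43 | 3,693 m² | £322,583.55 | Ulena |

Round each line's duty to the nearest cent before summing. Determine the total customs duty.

£218,940.88

Line 1 (1780.60.55, Ulena, 21 kg, £3,321.78):
Base rate for 1780.60.55 is 25.5%.
1780.60.55 has an FTA preferential rate, but origin Ulena is not Ravania; base rate stands.
Additional duty on 1780.60.55 from Ulena: +30.3%. Applied ad valorem rate: 25.5% + 30.3% = 55.8%.
Duty = £3,321.78 × 55.8% = £1,853.55.
Line 2 (0737.73.56, Quenistan, 2,578 kg, £326,838.84):
Base rate for 0737.73.56 is 20.5%.
0737.73.56 has an FTA preferential rate, but origin Quenistan is not Ravania; base rate stands.
Duty = £326,838.84 × 20.5% = £67,001.96.
Line 3 (4249.01.43, Ulena, 3,693 m², £322,583.55):
Base rate for 4249.01.43 is 3% + £3.08/m².
Additional duty on 4249.01.43 from Ulena: +40%. Applied ad valorem rate: 3% + 40% = 43%.
Duty = £322,583.55 × 43% + 3,693 × £3.08 = £150,085.37.
Total = £1,853.55 + £67,001.96 + £150,085.37 = £218,940.88.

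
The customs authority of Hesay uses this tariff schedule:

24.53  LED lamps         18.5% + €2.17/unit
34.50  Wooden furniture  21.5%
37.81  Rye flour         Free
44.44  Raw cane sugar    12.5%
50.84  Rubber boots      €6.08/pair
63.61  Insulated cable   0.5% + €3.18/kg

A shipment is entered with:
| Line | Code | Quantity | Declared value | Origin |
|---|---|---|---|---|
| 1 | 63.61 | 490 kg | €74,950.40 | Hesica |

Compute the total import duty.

€1,932.95

Line 1 (63.61, Hesica, 490 kg, €74,950.40):
Base rate for 63.61 is 0.5% + €3.18/kg.
Duty = €74,950.40 × 0.5% + 490 × €3.18 = €1,932.95.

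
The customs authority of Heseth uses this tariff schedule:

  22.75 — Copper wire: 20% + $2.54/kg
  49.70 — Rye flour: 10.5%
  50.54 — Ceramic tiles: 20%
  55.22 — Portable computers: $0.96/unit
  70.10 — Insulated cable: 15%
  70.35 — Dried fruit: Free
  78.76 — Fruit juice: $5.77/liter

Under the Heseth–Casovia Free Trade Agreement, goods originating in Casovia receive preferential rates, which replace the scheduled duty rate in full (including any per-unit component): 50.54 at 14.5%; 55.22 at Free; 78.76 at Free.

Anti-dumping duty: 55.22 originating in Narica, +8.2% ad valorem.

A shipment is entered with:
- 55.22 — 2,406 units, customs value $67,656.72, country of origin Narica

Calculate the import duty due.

$7,857.61

Line 1 (55.22, Narica, 2,406 units, $67,656.72):
Base rate for 55.22 is $0.96/unit.
55.22 has an FTA preferential rate, but origin Narica is not Casovia; base rate stands.
Additional duty on 55.22 from Narica: +8.2% ad valorem. Applied ad valorem rate = 8.2%.
Duty = $67,656.72 × 8.2% + 2,406 × $0.96 = $7,857.61.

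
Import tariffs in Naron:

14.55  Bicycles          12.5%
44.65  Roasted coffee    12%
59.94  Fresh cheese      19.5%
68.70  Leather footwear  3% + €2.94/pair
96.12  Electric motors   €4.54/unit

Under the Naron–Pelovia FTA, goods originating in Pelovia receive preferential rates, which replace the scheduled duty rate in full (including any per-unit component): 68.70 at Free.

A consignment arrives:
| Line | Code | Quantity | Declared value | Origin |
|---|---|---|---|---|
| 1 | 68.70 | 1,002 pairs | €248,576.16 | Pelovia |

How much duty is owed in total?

Line 1 (68.70, Pelovia, 1,002 pairs, €248,576.16):
Base rate for 68.70 is 3% + €2.94/pair.
Origin Pelovia qualifies under the Naron–Pelovia agreement and 68.70 is covered: preferential rate Free applies instead.
Duty = €248,576.16 × 0% = €0.00.

€0.00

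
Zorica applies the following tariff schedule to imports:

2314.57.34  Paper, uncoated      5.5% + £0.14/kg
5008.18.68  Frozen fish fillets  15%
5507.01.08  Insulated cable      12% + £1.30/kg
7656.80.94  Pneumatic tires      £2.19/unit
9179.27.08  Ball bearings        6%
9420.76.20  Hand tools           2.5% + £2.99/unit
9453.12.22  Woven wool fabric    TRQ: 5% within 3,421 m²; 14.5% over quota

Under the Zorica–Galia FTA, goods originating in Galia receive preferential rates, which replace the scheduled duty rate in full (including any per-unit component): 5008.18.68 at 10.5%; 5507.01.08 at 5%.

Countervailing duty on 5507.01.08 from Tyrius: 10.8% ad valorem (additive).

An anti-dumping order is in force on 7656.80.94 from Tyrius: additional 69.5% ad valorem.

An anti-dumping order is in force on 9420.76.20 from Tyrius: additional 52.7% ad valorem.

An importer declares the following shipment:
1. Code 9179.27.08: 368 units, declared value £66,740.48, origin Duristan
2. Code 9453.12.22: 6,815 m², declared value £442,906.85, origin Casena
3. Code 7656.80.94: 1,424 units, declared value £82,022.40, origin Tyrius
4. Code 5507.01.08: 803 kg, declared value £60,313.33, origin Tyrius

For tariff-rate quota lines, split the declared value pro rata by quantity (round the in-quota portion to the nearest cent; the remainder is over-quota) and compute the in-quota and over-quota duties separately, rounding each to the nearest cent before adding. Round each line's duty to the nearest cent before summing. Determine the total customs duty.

Line 1 (9179.27.08, Duristan, 368 units, £66,740.48):
Base rate for 9179.27.08 is 6%.
Duty = £66,740.48 × 6% = £4,004.43.
Line 2 (9453.12.22, Casena, 6,815 m², £442,906.85):
Code 9453.12.22 is under a tariff-rate quota (threshold 3,421 m²). In-quota: 3,421 m² at 5%; over-quota: 3,394 m² at 14.5%.
Pro-rata value split: in-quota = £442,906.85 × 3,421/6,815 = £222,330.79; over-quota = £442,906.85 − £222,330.79 = £220,576.06.
In-quota duty = £222,330.79 × 5% = £11,116.54. Over-quota duty = £220,576.06 × 14.5% = £31,983.53.
Line duty = £11,116.54 + £31,983.53 = £43,100.07.
Line 3 (7656.80.94, Tyrius, 1,424 units, £82,022.40):
Base rate for 7656.80.94 is £2.19/unit.
Additional duty on 7656.80.94 from Tyrius: +69.5% ad valorem. Applied ad valorem rate = 69.5%.
Duty = £82,022.40 × 69.5% + 1,424 × £2.19 = £60,124.13.
Line 4 (5507.01.08, Tyrius, 803 kg, £60,313.33):
Base rate for 5507.01.08 is 12% + £1.30/kg.
5507.01.08 has an FTA preferential rate, but origin Tyrius is not Galia; base rate stands.
Additional duty on 5507.01.08 from Tyrius: +10.8%. Applied ad valorem rate: 12% + 10.8% = 22.8%.
Duty = £60,313.33 × 22.8% + 803 × £1.30 = £14,795.34.
Total = £4,004.43 + £43,100.07 + £60,124.13 + £14,795.34 = £122,023.97.

£122,023.97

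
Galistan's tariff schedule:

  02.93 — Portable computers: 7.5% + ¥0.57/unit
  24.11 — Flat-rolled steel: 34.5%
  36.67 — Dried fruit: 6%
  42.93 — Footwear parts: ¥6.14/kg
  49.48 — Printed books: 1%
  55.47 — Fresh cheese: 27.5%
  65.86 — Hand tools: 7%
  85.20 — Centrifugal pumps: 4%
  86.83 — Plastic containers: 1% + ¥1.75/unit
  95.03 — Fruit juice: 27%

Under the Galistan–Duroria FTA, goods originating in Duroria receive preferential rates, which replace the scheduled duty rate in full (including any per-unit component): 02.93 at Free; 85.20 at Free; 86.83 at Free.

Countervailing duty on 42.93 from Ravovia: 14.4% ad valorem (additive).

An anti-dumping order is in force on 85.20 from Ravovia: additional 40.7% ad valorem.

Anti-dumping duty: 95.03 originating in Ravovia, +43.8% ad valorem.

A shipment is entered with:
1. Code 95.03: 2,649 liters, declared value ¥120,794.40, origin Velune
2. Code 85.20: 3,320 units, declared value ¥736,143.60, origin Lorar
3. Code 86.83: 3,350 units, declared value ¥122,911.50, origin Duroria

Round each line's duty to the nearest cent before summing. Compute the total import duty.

¥62,060.23

Line 1 (95.03, Velune, 2,649 liters, ¥120,794.40):
Base rate for 95.03 is 27%.
The additional-duty order on 95.03 targets Ravovia, not Velune; it does not apply.
Duty = ¥120,794.40 × 27% = ¥32,614.49.
Line 2 (85.20, Lorar, 3,320 units, ¥736,143.60):
Base rate for 85.20 is 4%.
85.20 has an FTA preferential rate, but origin Lorar is not Duroria; base rate stands.
The additional-duty order on 85.20 targets Ravovia, not Lorar; it does not apply.
Duty = ¥736,143.60 × 4% = ¥29,445.74.
Line 3 (86.83, Duroria, 3,350 units, ¥122,911.50):
Base rate for 86.83 is 1% + ¥1.75/unit.
Origin Duroria qualifies under the Galistan–Duroria agreement and 86.83 is covered: preferential rate Free applies instead.
Duty = ¥122,911.50 × 0% = ¥0.00.
Total = ¥32,614.49 + ¥29,445.74 + ¥0.00 = ¥62,060.23.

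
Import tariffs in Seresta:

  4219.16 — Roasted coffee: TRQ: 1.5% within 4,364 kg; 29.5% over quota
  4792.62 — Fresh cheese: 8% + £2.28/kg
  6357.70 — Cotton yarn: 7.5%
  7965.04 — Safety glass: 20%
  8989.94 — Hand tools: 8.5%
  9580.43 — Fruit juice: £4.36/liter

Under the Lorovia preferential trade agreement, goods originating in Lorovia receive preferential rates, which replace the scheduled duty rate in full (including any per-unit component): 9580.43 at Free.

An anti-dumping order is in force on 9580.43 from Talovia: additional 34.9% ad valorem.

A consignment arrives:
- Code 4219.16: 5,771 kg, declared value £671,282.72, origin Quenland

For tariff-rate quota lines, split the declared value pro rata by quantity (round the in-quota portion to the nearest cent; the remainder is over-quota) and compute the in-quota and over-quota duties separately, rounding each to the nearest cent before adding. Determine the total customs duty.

£55,894.67

Line 1 (4219.16, Quenland, 5,771 kg, £671,282.72):
Code 4219.16 is under a tariff-rate quota (threshold 4,364 kg). In-quota: 4,364 kg at 1.5%; over-quota: 1,407 kg at 29.5%.
Pro-rata value split: in-quota = £671,282.72 × 4,364/5,771 = £507,620.48; over-quota = £671,282.72 − £507,620.48 = £163,662.24.
In-quota duty = £507,620.48 × 1.5% = £7,614.31. Over-quota duty = £163,662.24 × 29.5% = £48,280.36.
Line duty = £7,614.31 + £48,280.36 = £55,894.67.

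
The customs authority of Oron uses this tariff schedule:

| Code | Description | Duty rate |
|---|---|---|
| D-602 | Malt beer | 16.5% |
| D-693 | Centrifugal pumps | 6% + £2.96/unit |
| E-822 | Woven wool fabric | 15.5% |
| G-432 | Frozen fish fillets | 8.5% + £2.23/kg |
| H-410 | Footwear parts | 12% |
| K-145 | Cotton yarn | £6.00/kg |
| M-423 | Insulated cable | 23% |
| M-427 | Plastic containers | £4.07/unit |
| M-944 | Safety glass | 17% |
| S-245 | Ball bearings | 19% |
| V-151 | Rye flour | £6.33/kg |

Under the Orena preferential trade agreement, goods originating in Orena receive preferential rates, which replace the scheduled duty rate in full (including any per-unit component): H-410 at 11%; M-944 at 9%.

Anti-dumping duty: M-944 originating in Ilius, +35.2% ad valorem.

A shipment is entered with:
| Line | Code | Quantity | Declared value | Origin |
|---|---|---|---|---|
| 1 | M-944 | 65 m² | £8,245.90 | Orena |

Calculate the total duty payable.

Line 1 (M-944, Orena, 65 m², £8,245.90):
Base rate for M-944 is 17%.
Origin Orena qualifies under the Oron–Orena agreement and M-944 is covered: preferential rate 9% applies instead.
The additional-duty order on M-944 targets Ilius, not Orena; it does not apply.
Duty = £8,245.90 × 9% = £742.13.

£742.13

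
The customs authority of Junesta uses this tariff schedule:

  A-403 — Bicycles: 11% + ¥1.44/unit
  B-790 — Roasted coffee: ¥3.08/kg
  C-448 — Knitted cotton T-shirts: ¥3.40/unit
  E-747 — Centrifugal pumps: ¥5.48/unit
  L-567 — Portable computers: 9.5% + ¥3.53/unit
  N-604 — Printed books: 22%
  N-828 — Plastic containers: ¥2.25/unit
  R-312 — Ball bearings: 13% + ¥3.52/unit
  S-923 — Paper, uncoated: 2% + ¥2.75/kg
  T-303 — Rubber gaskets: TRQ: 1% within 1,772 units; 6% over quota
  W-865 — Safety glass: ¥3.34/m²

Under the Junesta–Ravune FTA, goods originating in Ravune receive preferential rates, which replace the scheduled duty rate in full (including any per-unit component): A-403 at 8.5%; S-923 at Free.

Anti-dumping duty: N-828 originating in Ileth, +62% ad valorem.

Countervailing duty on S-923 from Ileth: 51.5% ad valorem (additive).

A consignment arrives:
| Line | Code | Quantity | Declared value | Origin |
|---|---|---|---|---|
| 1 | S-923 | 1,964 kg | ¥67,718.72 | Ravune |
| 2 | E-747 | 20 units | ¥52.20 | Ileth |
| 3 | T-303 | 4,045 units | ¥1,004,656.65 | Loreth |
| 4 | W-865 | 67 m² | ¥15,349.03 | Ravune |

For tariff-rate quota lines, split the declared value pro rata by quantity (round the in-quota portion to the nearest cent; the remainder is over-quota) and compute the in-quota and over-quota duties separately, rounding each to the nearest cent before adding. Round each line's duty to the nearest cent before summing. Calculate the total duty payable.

Line 1 (S-923, Ravune, 1,964 kg, ¥67,718.72):
Base rate for S-923 is 2% + ¥2.75/kg.
Origin Ravune qualifies under the Junesta–Ravune agreement and S-923 is covered: preferential rate Free applies instead.
The additional-duty order on S-923 targets Ileth, not Ravune; it does not apply.
Duty = ¥67,718.72 × 0% = ¥0.00.
Line 2 (E-747, Ileth, 20 units, ¥52.20):
Base rate for E-747 is ¥5.48/unit.
Duty = 20 × ¥5.48 = ¥109.60.
Line 3 (T-303, Loreth, 4,045 units, ¥1,004,656.65):
Code T-303 is under a tariff-rate quota (threshold 1,772 units). In-quota: 1,772 units at 1%; over-quota: 2,273 units at 6%.
Pro-rata value split: in-quota = ¥1,004,656.65 × 1,772/4,045 = ¥440,111.64; over-quota = ¥1,004,656.65 − ¥440,111.64 = ¥564,545.01.
In-quota duty = ¥440,111.64 × 1% = ¥4,401.12. Over-quota duty = ¥564,545.01 × 6% = ¥33,872.70.
Line duty = ¥4,401.12 + ¥33,872.70 = ¥38,273.82.
Line 4 (W-865, Ravune, 67 m², ¥15,349.03):
Base rate for W-865 is ¥3.34/m².
Origin Ravune is the FTA partner but W-865 is not on the preference list; base rate stands.
Duty = 67 × ¥3.34 = ¥223.78.
Total = ¥0.00 + ¥109.60 + ¥38,273.82 + ¥223.78 = ¥38,607.20.

¥38,607.20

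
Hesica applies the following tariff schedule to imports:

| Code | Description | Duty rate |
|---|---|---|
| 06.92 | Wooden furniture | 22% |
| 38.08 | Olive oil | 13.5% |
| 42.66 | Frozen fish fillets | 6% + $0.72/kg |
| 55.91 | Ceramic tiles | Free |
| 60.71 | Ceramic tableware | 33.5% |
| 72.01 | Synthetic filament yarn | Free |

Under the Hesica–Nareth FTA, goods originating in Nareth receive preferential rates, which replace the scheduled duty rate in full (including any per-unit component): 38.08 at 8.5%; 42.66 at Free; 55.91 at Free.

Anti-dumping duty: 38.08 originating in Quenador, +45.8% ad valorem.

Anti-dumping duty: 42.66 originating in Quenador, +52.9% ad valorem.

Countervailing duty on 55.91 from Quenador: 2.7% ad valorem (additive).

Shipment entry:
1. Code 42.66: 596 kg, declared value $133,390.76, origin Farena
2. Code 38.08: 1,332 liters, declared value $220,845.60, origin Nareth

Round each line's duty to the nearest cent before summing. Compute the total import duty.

Line 1 (42.66, Farena, 596 kg, $133,390.76):
Base rate for 42.66 is 6% + $0.72/kg.
42.66 has an FTA preferential rate, but origin Farena is not Nareth; base rate stands.
The additional-duty order on 42.66 targets Quenador, not Farena; it does not apply.
Duty = $133,390.76 × 6% + 596 × $0.72 = $8,432.57.
Line 2 (38.08, Nareth, 1,332 liters, $220,845.60):
Base rate for 38.08 is 13.5%.
Origin Nareth qualifies under the Hesica–Nareth agreement and 38.08 is covered: preferential rate 8.5% applies instead.
The additional-duty order on 38.08 targets Quenador, not Nareth; it does not apply.
Duty = $220,845.60 × 8.5% = $18,771.88.
Total = $8,432.57 + $18,771.88 = $27,204.45.

$27,204.45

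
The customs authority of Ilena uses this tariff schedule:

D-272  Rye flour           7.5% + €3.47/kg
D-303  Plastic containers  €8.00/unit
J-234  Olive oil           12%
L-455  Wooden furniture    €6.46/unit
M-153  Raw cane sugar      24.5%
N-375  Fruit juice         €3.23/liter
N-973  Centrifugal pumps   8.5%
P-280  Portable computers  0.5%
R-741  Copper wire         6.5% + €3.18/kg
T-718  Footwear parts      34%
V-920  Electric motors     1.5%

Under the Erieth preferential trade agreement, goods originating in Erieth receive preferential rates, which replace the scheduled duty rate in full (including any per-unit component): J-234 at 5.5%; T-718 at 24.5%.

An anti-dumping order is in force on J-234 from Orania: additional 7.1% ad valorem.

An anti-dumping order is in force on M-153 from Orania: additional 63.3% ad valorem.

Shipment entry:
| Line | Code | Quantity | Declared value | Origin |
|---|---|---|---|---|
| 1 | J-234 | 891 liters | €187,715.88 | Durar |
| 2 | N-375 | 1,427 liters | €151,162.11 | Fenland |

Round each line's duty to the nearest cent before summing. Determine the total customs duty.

Line 1 (J-234, Durar, 891 liters, €187,715.88):
Base rate for J-234 is 12%.
J-234 has an FTA preferential rate, but origin Durar is not Erieth; base rate stands.
The additional-duty order on J-234 targets Orania, not Durar; it does not apply.
Duty = €187,715.88 × 12% = €22,525.91.
Line 2 (N-375, Fenland, 1,427 liters, €151,162.11):
Base rate for N-375 is €3.23/liter.
Duty = 1,427 × €3.23 = €4,609.21.
Total = €22,525.91 + €4,609.21 = €27,135.12.

€27,135.12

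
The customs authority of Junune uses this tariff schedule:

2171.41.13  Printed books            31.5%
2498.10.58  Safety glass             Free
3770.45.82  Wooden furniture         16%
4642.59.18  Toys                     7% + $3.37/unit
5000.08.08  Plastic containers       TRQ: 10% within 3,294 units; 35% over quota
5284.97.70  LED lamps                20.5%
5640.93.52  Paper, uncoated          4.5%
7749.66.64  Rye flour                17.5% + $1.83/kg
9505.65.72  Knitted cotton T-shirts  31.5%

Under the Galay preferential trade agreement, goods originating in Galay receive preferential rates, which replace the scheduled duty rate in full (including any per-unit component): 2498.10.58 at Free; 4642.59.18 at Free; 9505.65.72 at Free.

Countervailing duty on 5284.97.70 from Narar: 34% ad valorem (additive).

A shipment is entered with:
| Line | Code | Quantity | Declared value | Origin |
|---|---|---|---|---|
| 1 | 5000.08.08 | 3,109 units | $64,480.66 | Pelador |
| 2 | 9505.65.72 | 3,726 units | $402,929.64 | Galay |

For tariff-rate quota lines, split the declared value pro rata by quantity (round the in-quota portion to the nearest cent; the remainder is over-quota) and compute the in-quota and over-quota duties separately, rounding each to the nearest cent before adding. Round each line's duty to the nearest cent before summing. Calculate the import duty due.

Line 1 (5000.08.08, Pelador, 3,109 units, $64,480.66):
Code 5000.08.08 is under a tariff-rate quota (threshold 3,294 units). Quantity 3,109 units is within the quota, so the in-quota rate 10% applies to the full value.
Duty = $64,480.66 × 10% = $6,448.07.
Line 2 (9505.65.72, Galay, 3,726 units, $402,929.64):
Base rate for 9505.65.72 is 31.5%.
Origin Galay qualifies under the Junune–Galay agreement and 9505.65.72 is covered: preferential rate Free applies instead.
Duty = $402,929.64 × 0% = $0.00.
Total = $6,448.07 + $0.00 = $6,448.07.

$6,448.07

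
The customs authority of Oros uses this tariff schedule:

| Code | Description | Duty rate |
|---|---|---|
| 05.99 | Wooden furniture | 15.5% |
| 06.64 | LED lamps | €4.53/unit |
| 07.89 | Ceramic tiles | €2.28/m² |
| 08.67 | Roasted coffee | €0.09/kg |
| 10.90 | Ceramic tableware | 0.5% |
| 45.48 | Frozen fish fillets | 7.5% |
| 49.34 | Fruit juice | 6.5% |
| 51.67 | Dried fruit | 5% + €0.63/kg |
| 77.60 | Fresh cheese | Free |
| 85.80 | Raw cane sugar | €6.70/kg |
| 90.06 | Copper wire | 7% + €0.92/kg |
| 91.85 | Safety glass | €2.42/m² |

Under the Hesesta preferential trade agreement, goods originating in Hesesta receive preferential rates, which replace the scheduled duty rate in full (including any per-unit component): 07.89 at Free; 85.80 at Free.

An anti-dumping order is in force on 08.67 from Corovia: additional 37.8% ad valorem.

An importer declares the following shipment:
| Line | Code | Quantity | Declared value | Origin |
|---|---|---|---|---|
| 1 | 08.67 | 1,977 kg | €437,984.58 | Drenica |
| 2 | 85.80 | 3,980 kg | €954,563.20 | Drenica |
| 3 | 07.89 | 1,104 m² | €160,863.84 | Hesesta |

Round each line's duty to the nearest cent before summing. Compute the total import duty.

Line 1 (08.67, Drenica, 1,977 kg, €437,984.58):
Base rate for 08.67 is €0.09/kg.
The additional-duty order on 08.67 targets Corovia, not Drenica; it does not apply.
Duty = 1,977 × €0.09 = €177.93.
Line 2 (85.80, Drenica, 3,980 kg, €954,563.20):
Base rate for 85.80 is €6.70/kg.
85.80 has an FTA preferential rate, but origin Drenica is not Hesesta; base rate stands.
Duty = 3,980 × €6.70 = €26,666.00.
Line 3 (07.89, Hesesta, 1,104 m², €160,863.84):
Base rate for 07.89 is €2.28/m².
Origin Hesesta qualifies under the Oros–Hesesta agreement and 07.89 is covered: preferential rate Free applies instead.
Duty = €160,863.84 × 0% = €0.00.
Total = €177.93 + €26,666.00 + €0.00 = €26,843.93.

€26,843.93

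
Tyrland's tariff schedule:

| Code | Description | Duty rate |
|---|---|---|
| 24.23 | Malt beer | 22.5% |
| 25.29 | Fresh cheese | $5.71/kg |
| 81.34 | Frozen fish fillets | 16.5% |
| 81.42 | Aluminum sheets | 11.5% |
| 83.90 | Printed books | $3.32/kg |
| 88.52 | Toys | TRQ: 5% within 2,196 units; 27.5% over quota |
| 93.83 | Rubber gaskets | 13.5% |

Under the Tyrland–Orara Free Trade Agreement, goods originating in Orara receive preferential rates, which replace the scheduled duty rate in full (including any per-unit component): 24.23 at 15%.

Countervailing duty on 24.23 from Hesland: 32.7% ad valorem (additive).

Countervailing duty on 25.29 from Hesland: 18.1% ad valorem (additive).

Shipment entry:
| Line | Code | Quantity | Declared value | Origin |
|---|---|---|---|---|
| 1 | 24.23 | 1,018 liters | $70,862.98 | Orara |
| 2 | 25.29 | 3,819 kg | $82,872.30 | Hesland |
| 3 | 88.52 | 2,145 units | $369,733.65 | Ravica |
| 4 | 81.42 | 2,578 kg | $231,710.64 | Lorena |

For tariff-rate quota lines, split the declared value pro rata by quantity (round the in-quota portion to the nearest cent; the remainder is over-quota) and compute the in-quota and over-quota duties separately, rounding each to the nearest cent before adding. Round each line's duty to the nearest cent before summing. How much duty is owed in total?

Line 1 (24.23, Orara, 1,018 liters, $70,862.98):
Base rate for 24.23 is 22.5%.
Origin Orara qualifies under the Tyrland–Orara agreement and 24.23 is covered: preferential rate 15% applies instead.
The additional-duty order on 24.23 targets Hesland, not Orara; it does not apply.
Duty = $70,862.98 × 15% = $10,629.45.
Line 2 (25.29, Hesland, 3,819 kg, $82,872.30):
Base rate for 25.29 is $5.71/kg.
Additional duty on 25.29 from Hesland: +18.1% ad valorem. Applied ad valorem rate = 18.1%.
Duty = $82,872.30 × 18.1% + 3,819 × $5.71 = $36,806.38.
Line 3 (88.52, Ravica, 2,145 units, $369,733.65):
Code 88.52 is under a tariff-rate quota (threshold 2,196 units). Quantity 2,145 units is within the quota, so the in-quota rate 5% applies to the full value.
Duty = $369,733.65 × 5% = $18,486.68.
Line 4 (81.42, Lorena, 2,578 kg, $231,710.64):
Base rate for 81.42 is 11.5%.
Duty = $231,710.64 × 11.5% = $26,646.72.
Total = $10,629.45 + $36,806.38 + $18,486.68 + $26,646.72 = $92,569.23.

$92,569.23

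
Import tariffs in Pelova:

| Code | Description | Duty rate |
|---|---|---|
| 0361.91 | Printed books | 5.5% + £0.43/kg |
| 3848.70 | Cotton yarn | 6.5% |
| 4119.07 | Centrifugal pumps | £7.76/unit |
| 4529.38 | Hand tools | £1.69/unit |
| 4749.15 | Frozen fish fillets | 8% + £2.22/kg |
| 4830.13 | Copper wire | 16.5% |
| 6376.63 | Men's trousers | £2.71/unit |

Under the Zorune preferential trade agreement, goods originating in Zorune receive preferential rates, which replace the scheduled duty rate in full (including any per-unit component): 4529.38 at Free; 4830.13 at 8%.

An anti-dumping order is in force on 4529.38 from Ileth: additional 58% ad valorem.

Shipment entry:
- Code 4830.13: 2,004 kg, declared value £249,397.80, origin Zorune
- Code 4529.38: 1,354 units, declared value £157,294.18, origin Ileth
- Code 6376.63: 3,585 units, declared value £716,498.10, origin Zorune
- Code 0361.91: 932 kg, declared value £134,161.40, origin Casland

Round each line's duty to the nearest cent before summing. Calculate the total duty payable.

Line 1 (4830.13, Zorune, 2,004 kg, £249,397.80):
Base rate for 4830.13 is 16.5%.
Origin Zorune qualifies under the Pelova–Zorune agreement and 4830.13 is covered: preferential rate 8% applies instead.
Duty = £249,397.80 × 8% = £19,951.82.
Line 2 (4529.38, Ileth, 1,354 units, £157,294.18):
Base rate for 4529.38 is £1.69/unit.
4529.38 has an FTA preferential rate, but origin Ileth is not Zorune; base rate stands.
Additional duty on 4529.38 from Ileth: +58% ad valorem. Applied ad valorem rate = 58%.
Duty = £157,294.18 × 58% + 1,354 × £1.69 = £93,518.88.
Line 3 (6376.63, Zorune, 3,585 units, £716,498.10):
Base rate for 6376.63 is £2.71/unit.
Origin Zorune is the FTA partner but 6376.63 is not on the preference list; base rate stands.
Duty = 3,585 × £2.71 = £9,715.35.
Line 4 (0361.91, Casland, 932 kg, £134,161.40):
Base rate for 0361.91 is 5.5% + £0.43/kg.
Duty = £134,161.40 × 5.5% + 932 × £0.43 = £7,779.64.
Total = £19,951.82 + £93,518.88 + £9,715.35 + £7,779.64 = £130,965.69.

£130,965.69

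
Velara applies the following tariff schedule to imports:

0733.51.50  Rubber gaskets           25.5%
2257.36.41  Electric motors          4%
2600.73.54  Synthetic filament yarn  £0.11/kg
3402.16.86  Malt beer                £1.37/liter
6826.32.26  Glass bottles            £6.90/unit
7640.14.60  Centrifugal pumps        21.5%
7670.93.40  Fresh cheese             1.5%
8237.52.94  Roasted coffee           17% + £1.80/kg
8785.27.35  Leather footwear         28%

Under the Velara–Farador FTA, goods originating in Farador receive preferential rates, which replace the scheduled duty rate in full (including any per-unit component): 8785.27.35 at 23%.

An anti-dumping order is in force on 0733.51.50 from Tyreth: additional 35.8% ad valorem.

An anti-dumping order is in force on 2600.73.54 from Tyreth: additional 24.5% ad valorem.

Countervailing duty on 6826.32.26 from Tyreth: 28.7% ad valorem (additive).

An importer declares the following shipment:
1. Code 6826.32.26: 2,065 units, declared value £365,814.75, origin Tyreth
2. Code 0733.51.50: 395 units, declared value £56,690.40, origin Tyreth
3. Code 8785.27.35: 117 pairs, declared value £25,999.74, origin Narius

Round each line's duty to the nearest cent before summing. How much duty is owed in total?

Line 1 (6826.32.26, Tyreth, 2,065 units, £365,814.75):
Base rate for 6826.32.26 is £6.90/unit.
Additional duty on 6826.32.26 from Tyreth: +28.7% ad valorem. Applied ad valorem rate = 28.7%.
Duty = £365,814.75 × 28.7% + 2,065 × £6.90 = £119,237.33.
Line 2 (0733.51.50, Tyreth, 395 units, £56,690.40):
Base rate for 0733.51.50 is 25.5%.
Additional duty on 0733.51.50 from Tyreth: +35.8%. Applied ad valorem rate: 25.5% + 35.8% = 61.3%.
Duty = £56,690.40 × 61.3% = £34,751.22.
Line 3 (8785.27.35, Narius, 117 pairs, £25,999.74):
Base rate for 8785.27.35 is 28%.
8785.27.35 has an FTA preferential rate, but origin Narius is not Farador; base rate stands.
Duty = £25,999.74 × 28% = £7,279.93.
Total = £119,237.33 + £34,751.22 + £7,279.93 = £161,268.48.

£161,268.48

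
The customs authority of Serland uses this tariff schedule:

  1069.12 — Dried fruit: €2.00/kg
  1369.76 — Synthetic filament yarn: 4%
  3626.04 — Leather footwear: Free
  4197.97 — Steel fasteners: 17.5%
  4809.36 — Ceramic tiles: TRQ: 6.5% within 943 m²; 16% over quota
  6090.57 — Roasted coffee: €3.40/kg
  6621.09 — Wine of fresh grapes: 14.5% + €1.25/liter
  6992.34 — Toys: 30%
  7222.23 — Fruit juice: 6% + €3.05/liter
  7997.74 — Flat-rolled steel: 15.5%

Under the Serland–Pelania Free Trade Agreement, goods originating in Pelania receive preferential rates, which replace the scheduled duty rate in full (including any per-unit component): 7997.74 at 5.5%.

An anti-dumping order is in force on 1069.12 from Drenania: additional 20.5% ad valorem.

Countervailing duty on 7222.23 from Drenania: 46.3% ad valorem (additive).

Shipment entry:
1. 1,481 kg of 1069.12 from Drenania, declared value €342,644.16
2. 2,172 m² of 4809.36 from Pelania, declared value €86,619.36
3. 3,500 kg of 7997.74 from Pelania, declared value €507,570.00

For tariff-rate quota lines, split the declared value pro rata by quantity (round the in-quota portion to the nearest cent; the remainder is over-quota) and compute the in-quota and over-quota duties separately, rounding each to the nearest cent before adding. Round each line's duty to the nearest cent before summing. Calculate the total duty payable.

Line 1 (1069.12, Drenania, 1,481 kg, €342,644.16):
Base rate for 1069.12 is €2.00/kg.
Additional duty on 1069.12 from Drenania: +20.5% ad valorem. Applied ad valorem rate = 20.5%.
Duty = €342,644.16 × 20.5% + 1,481 × €2.00 = €73,204.05.
Line 2 (4809.36, Pelania, 2,172 m², €86,619.36):
Code 4809.36 is under a tariff-rate quota (threshold 943 m²). In-quota: 943 m² at 6.5%; over-quota: 1,229 m² at 16%.
Pro-rata value split: in-quota = €86,619.36 × 943/2,172 = €37,606.84; over-quota = €86,619.36 − €37,606.84 = €49,012.52.
In-quota duty = €37,606.84 × 6.5% = €2,444.44. Over-quota duty = €49,012.52 × 16% = €7,842.00.
Line duty = €2,444.44 + €7,842.00 = €10,286.44.
Line 3 (7997.74, Pelania, 3,500 kg, €507,570.00):
Base rate for 7997.74 is 15.5%.
Origin Pelania qualifies under the Serland–Pelania agreement and 7997.74 is covered: preferential rate 5.5% applies instead.
Duty = €507,570.00 × 5.5% = €27,916.35.
Total = €73,204.05 + €10,286.44 + €27,916.35 = €111,406.84.

€111,406.84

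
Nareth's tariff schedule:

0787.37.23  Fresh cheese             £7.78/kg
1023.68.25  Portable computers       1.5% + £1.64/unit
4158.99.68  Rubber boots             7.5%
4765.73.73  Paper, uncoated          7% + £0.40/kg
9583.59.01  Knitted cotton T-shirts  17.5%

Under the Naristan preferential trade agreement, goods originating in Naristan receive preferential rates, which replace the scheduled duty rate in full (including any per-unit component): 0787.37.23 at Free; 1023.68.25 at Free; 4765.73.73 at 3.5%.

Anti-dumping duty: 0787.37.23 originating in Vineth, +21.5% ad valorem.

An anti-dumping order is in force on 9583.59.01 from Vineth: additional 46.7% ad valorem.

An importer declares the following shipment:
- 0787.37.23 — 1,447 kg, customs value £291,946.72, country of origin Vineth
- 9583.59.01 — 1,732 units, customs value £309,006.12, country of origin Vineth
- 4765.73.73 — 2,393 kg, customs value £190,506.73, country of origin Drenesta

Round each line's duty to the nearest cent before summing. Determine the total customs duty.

Line 1 (0787.37.23, Vineth, 1,447 kg, £291,946.72):
Base rate for 0787.37.23 is £7.78/kg.
0787.37.23 has an FTA preferential rate, but origin Vineth is not Naristan; base rate stands.
Additional duty on 0787.37.23 from Vineth: +21.5% ad valorem. Applied ad valorem rate = 21.5%.
Duty = £291,946.72 × 21.5% + 1,447 × £7.78 = £74,026.20.
Line 2 (9583.59.01, Vineth, 1,732 units, £309,006.12):
Base rate for 9583.59.01 is 17.5%.
Additional duty on 9583.59.01 from Vineth: +46.7%. Applied ad valorem rate: 17.5% + 46.7% = 64.2%.
Duty = £309,006.12 × 64.2% = £198,381.93.
Line 3 (4765.73.73, Drenesta, 2,393 kg, £190,506.73):
Base rate for 4765.73.73 is 7% + £0.40/kg.
4765.73.73 has an FTA preferential rate, but origin Drenesta is not Naristan; base rate stands.
Duty = £190,506.73 × 7% + 2,393 × £0.40 = £14,292.67.
Total = £74,026.20 + £198,381.93 + £14,292.67 = £286,700.80.

£286,700.80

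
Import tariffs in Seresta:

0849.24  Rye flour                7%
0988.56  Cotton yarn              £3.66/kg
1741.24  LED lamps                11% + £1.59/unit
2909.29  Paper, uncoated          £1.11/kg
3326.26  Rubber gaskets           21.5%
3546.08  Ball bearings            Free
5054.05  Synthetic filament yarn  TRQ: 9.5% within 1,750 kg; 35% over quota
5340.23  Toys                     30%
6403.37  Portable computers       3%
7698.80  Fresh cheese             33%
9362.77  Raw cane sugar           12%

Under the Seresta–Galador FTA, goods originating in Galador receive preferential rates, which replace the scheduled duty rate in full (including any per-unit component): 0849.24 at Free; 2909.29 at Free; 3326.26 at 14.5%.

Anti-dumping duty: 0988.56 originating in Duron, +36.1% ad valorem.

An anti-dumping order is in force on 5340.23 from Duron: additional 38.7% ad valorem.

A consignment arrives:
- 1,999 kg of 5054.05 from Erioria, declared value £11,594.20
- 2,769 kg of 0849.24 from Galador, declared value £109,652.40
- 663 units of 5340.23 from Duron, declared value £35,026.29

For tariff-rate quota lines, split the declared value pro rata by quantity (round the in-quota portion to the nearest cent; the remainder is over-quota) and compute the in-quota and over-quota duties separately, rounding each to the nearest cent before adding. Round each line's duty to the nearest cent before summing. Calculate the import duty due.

£25,532.78

Line 1 (5054.05, Erioria, 1,999 kg, £11,594.20):
Code 5054.05 is under a tariff-rate quota (threshold 1,750 kg). In-quota: 1,750 kg at 9.5%; over-quota: 249 kg at 35%.
Pro-rata value split: in-quota = £11,594.20 × 1,750/1,999 = £10,150.00; over-quota = £11,594.20 − £10,150.00 = £1,444.20.
In-quota duty = £10,150.00 × 9.5% = £964.25. Over-quota duty = £1,444.20 × 35% = £505.47.
Line duty = £964.25 + £505.47 = £1,469.72.
Line 2 (0849.24, Galador, 2,769 kg, £109,652.40):
Base rate for 0849.24 is 7%.
Origin Galador qualifies under the Seresta–Galador agreement and 0849.24 is covered: preferential rate Free applies instead.
Duty = £109,652.40 × 0% = £0.00.
Line 3 (5340.23, Duron, 663 units, £35,026.29):
Base rate for 5340.23 is 30%.
Additional duty on 5340.23 from Duron: +38.7%. Applied ad valorem rate: 30% + 38.7% = 68.7%.
Duty = £35,026.29 × 68.7% = £24,063.06.
Total = £1,469.72 + £0.00 + £24,063.06 = £25,532.78.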